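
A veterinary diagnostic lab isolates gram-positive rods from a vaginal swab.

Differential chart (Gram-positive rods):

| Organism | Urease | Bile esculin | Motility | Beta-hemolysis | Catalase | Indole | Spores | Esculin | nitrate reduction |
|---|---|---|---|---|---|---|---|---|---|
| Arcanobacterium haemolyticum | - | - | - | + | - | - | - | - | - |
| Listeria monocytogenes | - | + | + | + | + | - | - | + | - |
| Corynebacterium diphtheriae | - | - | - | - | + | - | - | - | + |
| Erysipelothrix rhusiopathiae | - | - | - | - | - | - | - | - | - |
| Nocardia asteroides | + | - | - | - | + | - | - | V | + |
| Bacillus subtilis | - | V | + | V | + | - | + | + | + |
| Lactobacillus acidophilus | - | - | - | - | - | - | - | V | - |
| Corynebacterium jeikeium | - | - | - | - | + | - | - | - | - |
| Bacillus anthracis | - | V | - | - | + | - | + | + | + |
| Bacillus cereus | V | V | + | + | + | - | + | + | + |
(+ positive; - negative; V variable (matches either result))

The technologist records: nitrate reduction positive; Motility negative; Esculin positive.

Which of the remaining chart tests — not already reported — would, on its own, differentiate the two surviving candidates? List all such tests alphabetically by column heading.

Spores, Urease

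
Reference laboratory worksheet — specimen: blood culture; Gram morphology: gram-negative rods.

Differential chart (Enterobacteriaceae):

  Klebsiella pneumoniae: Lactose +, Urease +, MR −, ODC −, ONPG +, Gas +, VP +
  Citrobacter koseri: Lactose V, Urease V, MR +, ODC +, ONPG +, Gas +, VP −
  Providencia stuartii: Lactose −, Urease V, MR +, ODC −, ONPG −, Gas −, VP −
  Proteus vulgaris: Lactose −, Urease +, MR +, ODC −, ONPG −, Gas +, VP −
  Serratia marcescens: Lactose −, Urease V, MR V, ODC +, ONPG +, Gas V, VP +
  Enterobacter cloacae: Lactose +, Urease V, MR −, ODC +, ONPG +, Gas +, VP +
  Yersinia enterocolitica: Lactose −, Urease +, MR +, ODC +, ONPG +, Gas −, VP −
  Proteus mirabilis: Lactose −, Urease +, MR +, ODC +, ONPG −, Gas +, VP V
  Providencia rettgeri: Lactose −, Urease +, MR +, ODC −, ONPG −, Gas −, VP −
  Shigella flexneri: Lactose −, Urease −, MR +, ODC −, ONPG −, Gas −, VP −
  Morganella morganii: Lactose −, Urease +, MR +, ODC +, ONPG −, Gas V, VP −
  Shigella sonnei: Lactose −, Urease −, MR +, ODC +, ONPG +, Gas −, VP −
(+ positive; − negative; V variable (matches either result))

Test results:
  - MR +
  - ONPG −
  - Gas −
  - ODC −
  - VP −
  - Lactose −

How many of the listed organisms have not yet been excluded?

3

Lactose −: excludes Klebsiella pneumoniae, Enterobacter cloacae — 10 left.
ONPG −: excludes Citrobacter koseri, Serratia marcescens, Yersinia enterocolitica, Shigella sonnei — 6 left.
MR +: all 6 remaining candidates are consistent.
VP −: all 6 remaining candidates are consistent.
ODC −: excludes Proteus mirabilis, Morganella morganii — 4 left.
Gas −: excludes Proteus vulgaris — 3 left.
Still consistent: Providencia rettgeri, Providencia stuartii, Shigella flexneri.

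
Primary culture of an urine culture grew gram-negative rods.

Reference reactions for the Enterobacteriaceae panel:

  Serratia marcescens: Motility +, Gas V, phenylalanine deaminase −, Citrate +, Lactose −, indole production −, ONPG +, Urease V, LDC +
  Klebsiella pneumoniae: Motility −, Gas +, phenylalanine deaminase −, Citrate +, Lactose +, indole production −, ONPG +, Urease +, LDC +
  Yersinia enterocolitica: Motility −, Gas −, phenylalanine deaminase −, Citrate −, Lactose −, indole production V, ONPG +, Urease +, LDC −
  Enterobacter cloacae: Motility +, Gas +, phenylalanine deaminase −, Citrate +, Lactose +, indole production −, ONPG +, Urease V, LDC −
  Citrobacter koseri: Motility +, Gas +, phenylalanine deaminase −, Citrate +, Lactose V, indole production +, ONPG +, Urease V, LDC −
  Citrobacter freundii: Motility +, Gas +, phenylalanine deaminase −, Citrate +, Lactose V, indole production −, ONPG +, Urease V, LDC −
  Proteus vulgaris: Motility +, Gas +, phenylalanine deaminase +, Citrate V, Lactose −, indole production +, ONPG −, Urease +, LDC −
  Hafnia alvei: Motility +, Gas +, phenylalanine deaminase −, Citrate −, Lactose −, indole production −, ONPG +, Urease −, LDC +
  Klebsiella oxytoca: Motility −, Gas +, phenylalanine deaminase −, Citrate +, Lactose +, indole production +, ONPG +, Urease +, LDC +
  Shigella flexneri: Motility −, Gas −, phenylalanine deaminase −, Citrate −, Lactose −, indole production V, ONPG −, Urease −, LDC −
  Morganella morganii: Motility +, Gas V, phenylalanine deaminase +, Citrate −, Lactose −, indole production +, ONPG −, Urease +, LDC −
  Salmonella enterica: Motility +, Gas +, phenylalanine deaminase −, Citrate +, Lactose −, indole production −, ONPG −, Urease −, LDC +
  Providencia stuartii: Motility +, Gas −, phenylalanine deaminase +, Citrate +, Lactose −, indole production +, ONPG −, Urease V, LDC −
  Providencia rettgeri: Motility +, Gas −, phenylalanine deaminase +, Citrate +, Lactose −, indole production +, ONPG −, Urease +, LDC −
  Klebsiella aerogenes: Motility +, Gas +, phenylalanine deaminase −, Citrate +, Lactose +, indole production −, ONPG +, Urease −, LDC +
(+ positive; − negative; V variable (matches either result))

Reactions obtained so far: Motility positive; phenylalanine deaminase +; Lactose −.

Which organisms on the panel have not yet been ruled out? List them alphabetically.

Morganella morganii, Proteus vulgaris, Providencia rettgeri, Providencia stuartii

phenylalanine deaminase +: excludes 11 organisms — 4 left.
Motility +: all 4 remaining candidates are consistent.
Lactose −: all 4 remaining candidates are consistent.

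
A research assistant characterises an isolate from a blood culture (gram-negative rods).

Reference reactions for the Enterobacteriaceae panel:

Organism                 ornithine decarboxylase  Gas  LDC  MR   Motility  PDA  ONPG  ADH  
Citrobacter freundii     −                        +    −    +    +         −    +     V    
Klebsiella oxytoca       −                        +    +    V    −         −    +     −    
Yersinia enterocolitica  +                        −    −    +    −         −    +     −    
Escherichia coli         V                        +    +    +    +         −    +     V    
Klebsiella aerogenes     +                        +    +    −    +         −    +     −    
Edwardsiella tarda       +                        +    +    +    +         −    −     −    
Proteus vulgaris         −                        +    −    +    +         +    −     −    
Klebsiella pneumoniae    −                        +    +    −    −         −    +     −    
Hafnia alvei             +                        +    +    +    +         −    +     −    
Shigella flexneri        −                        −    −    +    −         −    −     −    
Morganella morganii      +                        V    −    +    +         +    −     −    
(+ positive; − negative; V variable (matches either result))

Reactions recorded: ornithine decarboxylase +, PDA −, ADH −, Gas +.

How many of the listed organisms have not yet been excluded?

4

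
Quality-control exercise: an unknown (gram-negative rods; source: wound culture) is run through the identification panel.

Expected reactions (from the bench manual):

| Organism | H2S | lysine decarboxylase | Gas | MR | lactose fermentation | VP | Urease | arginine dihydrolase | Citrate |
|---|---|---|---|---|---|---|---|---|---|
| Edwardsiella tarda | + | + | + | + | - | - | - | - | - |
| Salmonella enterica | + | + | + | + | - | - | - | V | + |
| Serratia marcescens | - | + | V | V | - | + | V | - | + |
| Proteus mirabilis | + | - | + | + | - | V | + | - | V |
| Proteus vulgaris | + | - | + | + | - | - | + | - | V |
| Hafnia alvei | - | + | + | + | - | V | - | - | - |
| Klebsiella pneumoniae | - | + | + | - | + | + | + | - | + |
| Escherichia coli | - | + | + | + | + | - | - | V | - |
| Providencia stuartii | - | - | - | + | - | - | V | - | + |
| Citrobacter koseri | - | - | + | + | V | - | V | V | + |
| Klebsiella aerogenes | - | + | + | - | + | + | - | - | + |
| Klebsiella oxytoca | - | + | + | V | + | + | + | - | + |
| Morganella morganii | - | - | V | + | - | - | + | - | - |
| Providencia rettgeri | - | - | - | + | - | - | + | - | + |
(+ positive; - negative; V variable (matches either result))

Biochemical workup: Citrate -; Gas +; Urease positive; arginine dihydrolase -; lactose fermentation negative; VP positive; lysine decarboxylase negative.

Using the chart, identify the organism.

Citrate -: excludes 8 organisms — 6 left.
Urease +: excludes Edwardsiella tarda, Hafnia alvei, Escherichia coli — 3 left.
arginine dihydrolase -: all 3 remaining candidates are consistent.
lysine decarboxylase -: all 3 remaining candidates are consistent.
lactose fermentation -: all 3 remaining candidates are consistent.
Gas +: all 3 remaining candidates are consistent.
VP +: excludes Proteus vulgaris, Morganella morganii — 1 left.

Proteus mirabilis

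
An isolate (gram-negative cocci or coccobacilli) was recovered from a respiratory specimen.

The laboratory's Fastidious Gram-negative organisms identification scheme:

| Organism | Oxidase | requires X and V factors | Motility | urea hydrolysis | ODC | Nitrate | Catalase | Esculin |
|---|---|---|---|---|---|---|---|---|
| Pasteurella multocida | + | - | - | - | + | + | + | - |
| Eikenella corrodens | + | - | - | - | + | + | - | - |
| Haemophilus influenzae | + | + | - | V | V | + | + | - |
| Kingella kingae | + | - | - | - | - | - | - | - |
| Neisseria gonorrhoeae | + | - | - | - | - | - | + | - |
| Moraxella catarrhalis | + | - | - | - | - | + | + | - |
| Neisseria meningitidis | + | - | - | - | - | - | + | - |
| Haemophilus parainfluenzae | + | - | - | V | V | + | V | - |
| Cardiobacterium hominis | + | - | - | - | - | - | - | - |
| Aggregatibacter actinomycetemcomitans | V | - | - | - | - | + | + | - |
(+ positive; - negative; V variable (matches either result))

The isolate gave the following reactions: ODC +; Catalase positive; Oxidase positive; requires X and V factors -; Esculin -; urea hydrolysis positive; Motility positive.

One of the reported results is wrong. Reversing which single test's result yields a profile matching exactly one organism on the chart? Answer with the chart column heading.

As reported, no row in the chart matches all 7 reactions.
Reversing Oxidase → still no organism matches.
Reversing Motility (to -) → unique match: Haemophilus parainfluenzae.
Reversing requires X and V factors → still no organism matches.
Reversing urea hydrolysis → still no organism matches.
Reversing ODC → still no organism matches.
Reversing Esculin → still no organism matches.
Reversing Catalase → still no organism matches.

Motility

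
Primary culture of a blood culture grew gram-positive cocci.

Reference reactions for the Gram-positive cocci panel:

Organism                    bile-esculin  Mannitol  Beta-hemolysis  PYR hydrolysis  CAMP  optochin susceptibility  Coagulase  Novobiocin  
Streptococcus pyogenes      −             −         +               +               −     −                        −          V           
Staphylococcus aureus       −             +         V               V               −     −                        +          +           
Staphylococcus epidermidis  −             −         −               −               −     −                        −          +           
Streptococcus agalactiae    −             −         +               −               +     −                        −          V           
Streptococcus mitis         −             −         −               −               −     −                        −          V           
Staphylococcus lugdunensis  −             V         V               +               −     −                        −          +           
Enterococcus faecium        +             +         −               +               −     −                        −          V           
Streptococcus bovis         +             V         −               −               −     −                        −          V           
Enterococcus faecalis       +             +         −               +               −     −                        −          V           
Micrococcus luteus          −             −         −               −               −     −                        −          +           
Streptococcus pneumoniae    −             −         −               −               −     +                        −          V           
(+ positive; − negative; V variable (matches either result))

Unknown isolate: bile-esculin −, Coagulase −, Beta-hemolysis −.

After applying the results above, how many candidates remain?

5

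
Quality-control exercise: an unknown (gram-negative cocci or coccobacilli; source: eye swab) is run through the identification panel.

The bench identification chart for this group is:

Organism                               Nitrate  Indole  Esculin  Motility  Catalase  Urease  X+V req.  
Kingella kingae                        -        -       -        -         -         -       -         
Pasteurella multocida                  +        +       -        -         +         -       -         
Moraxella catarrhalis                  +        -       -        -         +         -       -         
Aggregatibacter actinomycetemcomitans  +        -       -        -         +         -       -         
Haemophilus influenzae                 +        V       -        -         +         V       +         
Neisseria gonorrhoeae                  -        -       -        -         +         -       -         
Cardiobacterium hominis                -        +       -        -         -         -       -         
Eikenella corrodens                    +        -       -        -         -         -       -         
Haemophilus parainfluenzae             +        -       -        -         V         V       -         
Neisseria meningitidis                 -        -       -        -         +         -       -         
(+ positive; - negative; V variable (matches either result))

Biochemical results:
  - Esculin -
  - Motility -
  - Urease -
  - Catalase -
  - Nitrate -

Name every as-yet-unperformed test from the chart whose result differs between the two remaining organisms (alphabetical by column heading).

Catalase -: excludes 6 organisms — 4 left.
Motility -: all 4 remaining candidates are consistent.
Esculin -: all 4 remaining candidates are consistent.
Urease -: all 4 remaining candidates are consistent.
Nitrate -: excludes Eikenella corrodens, Haemophilus parainfluenzae — 2 left.
Two candidates remain: Cardiobacterium hominis and Kingella kingae.
  Indole: Cardiobacterium hominis +, Kingella kingae - — discriminates.
  X+V req.: - vs - — same for both, does not separate.

Indole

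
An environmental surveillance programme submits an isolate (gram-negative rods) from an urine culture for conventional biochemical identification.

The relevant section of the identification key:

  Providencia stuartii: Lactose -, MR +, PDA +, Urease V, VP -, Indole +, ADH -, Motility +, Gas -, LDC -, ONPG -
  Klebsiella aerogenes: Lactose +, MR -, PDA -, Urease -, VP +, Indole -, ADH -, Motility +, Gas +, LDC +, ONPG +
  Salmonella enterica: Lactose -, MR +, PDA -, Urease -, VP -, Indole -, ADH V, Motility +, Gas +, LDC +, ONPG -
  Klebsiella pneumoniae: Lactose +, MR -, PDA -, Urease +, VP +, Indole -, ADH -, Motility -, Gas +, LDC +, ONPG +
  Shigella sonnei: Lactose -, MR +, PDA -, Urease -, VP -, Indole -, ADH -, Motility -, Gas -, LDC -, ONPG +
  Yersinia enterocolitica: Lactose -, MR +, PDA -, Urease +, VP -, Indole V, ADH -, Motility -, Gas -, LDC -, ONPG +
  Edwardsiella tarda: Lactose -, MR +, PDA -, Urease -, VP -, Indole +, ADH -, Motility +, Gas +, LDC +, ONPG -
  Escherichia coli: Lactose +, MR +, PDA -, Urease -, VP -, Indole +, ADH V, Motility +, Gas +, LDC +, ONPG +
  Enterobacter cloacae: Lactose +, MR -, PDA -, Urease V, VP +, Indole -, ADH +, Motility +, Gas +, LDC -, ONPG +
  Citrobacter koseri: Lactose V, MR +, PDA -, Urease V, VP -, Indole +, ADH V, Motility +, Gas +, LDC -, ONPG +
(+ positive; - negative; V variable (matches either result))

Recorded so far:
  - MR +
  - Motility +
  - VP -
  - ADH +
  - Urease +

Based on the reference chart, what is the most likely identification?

Citrobacter koseri

ADH +: excludes 6 organisms — 4 left.
Urease +: excludes Salmonella enterica, Escherichia coli — 2 left.
MR +: excludes Enterobacter cloacae — 1 left.
VP -: the one remaining candidate is consistent.
Motility +: the one remaining candidate is consistent.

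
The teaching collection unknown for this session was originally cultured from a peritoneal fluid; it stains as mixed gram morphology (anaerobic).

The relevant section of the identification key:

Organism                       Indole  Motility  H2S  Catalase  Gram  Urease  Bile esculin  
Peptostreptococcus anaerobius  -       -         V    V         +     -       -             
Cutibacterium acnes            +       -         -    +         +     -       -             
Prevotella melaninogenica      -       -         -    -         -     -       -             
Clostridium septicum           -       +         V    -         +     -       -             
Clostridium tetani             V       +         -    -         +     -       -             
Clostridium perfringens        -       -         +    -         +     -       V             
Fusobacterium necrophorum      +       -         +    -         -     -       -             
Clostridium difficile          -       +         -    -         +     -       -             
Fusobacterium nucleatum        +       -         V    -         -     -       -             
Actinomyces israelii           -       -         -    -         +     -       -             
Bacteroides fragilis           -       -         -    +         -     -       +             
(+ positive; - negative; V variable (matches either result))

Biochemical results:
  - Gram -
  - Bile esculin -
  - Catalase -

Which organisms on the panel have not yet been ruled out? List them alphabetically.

Fusobacterium necrophorum, Fusobacterium nucleatum, Prevotella melaninogenica

Gram -: excludes 7 organisms — 4 left.
Bile esculin -: excludes Bacteroides fragilis — 3 left.
Catalase -: all 3 remaining candidates are consistent.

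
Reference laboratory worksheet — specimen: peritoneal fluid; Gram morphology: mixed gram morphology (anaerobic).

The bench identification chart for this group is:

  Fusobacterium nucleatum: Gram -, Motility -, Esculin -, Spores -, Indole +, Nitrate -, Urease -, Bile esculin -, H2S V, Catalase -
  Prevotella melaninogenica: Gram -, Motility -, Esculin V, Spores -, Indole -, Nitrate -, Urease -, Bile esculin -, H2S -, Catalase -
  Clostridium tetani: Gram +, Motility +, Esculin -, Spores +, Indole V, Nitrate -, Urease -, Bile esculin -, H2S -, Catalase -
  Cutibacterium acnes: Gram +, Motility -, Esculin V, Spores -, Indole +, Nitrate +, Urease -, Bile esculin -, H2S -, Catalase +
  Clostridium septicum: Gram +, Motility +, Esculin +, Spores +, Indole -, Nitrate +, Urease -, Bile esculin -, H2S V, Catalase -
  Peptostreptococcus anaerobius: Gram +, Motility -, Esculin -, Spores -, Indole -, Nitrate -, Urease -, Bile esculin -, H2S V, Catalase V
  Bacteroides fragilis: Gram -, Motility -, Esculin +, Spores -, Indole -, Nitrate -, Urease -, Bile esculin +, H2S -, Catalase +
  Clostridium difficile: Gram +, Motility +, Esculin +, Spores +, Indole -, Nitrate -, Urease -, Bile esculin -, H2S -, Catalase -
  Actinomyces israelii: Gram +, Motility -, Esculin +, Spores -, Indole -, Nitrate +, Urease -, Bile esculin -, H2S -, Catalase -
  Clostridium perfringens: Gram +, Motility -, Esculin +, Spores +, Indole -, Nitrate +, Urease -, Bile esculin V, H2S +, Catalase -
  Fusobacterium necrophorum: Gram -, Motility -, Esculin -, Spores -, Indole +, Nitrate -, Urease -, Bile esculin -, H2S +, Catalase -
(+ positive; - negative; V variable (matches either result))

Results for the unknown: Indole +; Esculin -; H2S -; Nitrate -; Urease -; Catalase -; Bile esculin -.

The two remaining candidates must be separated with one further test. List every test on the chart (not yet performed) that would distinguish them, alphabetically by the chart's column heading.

Urease -: all 11 remaining candidates are consistent.
Esculin -: excludes 5 organisms — 6 left.
Indole +: excludes Prevotella melaninogenica, Peptostreptococcus anaerobius — 4 left.
Bile esculin -: all 4 remaining candidates are consistent.
Nitrate -: excludes Cutibacterium acnes — 3 left.
Catalase -: all 3 remaining candidates are consistent.
H2S -: excludes Fusobacterium necrophorum — 2 left.
Two candidates remain: Clostridium tetani and Fusobacterium nucleatum.
  Gram: Clostridium tetani +, Fusobacterium nucleatum - — discriminates.
  Motility: Clostridium tetani +, Fusobacterium nucleatum - — discriminates.
  Spores: Clostridium tetani +, Fusobacterium nucleatum - — discriminates.

Gram, Motility, Spores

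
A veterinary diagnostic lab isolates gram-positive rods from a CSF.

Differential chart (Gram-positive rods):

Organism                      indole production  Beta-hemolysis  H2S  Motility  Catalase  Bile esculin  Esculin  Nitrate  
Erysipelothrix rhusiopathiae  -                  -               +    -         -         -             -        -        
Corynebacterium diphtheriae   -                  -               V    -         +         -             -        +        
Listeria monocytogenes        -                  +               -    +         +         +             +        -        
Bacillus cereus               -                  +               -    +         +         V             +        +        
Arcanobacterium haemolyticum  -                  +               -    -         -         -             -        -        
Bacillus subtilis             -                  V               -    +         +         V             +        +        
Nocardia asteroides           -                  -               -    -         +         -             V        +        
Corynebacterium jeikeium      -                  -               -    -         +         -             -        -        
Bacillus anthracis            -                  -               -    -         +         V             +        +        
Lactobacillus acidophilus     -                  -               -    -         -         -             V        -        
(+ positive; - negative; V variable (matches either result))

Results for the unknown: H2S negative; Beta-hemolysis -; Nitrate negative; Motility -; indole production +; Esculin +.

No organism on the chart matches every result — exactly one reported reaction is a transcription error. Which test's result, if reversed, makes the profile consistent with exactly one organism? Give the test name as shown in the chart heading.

indole production

As reported, no row in the chart matches all 6 reactions.
Reversing Esculin → still no organism matches.
Reversing indole production (to -) → unique match: Lactobacillus acidophilus.
Reversing Motility → still no organism matches.
Reversing H2S → still no organism matches.
Reversing Nitrate → still no organism matches.
Reversing Beta-hemolysis → still no organism matches.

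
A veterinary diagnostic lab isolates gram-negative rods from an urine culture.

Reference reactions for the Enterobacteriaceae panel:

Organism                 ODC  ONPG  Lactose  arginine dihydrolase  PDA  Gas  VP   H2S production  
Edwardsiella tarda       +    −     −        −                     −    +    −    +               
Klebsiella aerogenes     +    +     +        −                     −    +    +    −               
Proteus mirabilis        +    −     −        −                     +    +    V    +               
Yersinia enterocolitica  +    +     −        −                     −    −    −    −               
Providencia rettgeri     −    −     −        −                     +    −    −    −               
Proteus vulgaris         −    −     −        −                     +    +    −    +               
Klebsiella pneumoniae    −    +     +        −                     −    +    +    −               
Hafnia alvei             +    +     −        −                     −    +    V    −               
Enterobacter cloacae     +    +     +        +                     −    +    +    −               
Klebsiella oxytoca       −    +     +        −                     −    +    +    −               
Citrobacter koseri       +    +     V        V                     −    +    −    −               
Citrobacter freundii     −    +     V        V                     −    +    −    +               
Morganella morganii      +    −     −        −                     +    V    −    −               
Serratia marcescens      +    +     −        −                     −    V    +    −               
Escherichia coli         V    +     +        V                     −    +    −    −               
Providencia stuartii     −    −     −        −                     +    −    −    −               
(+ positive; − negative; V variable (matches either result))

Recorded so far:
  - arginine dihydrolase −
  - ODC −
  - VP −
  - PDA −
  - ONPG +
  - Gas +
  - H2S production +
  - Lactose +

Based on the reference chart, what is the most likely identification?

ONPG +: excludes 6 organisms — 10 left.
H2S production +: excludes 9 organisms — 1 left.
Lactose +: the one remaining candidate is consistent.
Gas +: the one remaining candidate is consistent.
VP −: the one remaining candidate is consistent.
arginine dihydrolase −: the one remaining candidate is consistent.
ODC −: the one remaining candidate is consistent.
PDA −: the one remaining candidate is consistent.

Citrobacter freundii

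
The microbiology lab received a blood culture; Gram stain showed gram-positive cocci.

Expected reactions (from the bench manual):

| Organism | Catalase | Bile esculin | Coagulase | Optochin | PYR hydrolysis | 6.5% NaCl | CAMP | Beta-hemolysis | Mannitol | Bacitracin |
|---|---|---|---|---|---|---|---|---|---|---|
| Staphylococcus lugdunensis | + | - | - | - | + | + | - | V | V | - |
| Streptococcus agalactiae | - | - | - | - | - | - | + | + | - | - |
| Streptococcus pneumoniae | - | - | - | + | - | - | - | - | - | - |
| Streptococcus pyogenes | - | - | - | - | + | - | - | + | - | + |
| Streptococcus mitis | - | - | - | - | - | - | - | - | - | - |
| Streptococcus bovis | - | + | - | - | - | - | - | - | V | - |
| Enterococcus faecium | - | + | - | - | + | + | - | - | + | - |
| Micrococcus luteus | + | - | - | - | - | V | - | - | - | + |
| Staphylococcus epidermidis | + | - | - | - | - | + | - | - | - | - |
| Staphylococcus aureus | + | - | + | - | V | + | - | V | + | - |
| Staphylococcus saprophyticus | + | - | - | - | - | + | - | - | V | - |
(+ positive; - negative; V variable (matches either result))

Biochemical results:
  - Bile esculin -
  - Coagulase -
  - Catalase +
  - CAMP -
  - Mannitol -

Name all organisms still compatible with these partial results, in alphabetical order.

Mannitol -: excludes Enterococcus faecium, Staphylococcus aureus — 9 left.
Coagulase -: all 9 remaining candidates are consistent.
Bile esculin -: excludes Streptococcus bovis — 8 left.
CAMP -: excludes Streptococcus agalactiae — 7 left.
Catalase +: excludes Streptococcus pneumoniae, Streptococcus pyogenes, Streptococcus mitis — 4 left.

Micrococcus luteus, Staphylococcus epidermidis, Staphylococcus lugdunensis, Staphylococcus saprophyticus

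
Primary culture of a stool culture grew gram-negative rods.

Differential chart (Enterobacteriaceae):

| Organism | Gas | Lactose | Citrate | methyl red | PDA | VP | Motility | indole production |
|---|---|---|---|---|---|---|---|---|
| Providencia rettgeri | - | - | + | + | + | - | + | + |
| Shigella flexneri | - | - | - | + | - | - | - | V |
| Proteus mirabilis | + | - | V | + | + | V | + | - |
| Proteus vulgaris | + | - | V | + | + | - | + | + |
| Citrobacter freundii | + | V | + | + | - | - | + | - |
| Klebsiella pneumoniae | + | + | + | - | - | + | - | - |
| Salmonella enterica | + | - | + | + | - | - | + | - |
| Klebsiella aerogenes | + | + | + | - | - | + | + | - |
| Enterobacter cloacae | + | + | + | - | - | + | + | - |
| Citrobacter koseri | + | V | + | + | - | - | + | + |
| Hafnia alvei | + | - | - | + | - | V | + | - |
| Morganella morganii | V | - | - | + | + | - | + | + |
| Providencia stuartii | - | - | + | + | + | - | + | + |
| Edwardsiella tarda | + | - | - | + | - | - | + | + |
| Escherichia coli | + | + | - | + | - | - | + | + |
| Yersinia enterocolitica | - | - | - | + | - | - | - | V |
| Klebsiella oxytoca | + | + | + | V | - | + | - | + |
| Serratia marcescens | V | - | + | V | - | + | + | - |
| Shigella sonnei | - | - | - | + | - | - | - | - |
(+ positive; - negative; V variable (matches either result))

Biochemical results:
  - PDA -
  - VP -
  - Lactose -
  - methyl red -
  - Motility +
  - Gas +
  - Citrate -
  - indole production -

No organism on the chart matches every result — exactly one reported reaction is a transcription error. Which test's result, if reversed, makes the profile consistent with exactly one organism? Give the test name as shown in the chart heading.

As reported, no row in the chart matches all 8 reactions.
Reversing VP → still no organism matches.
Reversing Gas → still no organism matches.
Reversing methyl red (to +) → unique match: Hafnia alvei.
Reversing Lactose → still no organism matches.
Reversing PDA → still no organism matches.
Reversing indole production → still no organism matches.
Reversing Motility → still no organism matches.
Reversing Citrate → still no organism matches.

methyl red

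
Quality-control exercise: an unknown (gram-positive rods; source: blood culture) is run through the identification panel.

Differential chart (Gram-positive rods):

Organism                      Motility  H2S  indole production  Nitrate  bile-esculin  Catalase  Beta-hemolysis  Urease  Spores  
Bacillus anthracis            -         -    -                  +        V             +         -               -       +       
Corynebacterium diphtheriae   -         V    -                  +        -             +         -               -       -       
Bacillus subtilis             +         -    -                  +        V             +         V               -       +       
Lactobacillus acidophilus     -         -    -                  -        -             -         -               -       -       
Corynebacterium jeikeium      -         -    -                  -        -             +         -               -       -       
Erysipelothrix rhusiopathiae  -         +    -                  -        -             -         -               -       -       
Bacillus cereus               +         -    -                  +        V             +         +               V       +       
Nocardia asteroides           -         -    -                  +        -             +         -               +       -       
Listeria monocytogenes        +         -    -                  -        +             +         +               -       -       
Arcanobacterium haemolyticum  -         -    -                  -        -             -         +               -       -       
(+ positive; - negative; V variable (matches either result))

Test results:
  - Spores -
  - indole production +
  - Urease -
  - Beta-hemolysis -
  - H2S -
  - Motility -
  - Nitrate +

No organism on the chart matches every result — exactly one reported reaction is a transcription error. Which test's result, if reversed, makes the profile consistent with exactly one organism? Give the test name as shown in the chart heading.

indole production

As reported, no row in the chart matches all 7 reactions.
Reversing Motility → still no organism matches.
Reversing Nitrate → still no organism matches.
Reversing Spores → still no organism matches.
Reversing indole production (to -) → unique match: Corynebacterium diphtheriae.
Reversing Urease → still no organism matches.
Reversing Beta-hemolysis → still no organism matches.
Reversing H2S → still no organism matches.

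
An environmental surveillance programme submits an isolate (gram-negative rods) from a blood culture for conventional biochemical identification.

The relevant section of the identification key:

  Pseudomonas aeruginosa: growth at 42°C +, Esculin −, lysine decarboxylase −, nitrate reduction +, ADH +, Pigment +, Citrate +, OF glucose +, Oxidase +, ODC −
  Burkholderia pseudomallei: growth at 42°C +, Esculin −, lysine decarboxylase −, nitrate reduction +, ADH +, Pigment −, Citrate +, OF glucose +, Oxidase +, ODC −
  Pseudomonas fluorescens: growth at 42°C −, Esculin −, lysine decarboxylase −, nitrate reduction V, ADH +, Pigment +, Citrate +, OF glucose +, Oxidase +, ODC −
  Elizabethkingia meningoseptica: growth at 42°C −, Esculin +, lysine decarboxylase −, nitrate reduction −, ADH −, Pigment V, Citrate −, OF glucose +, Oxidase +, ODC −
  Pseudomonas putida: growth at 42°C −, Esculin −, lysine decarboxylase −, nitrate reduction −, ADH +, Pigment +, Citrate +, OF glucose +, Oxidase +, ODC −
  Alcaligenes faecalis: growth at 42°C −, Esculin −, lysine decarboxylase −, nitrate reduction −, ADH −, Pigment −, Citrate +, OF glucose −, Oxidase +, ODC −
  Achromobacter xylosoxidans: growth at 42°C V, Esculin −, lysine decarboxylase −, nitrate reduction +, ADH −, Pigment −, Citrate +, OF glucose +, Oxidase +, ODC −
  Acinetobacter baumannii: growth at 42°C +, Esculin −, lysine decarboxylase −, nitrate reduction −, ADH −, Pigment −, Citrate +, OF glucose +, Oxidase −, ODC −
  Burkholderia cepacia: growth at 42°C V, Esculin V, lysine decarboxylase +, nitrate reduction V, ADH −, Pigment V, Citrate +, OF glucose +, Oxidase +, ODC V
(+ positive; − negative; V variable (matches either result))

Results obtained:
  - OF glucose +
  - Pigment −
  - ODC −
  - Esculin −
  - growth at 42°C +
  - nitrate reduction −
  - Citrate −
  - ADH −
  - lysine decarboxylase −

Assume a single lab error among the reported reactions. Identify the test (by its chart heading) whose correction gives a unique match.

Citrate

As reported, no row in the chart matches all 9 reactions.
Reversing OF glucose → still no organism matches.
Reversing ADH → still no organism matches.
Reversing ODC → still no organism matches.
Reversing nitrate reduction → still no organism matches.
Reversing Pigment → still no organism matches.
Reversing Citrate (to +) → unique match: Acinetobacter baumannii.
Reversing Esculin → still no organism matches.
Reversing lysine decarboxylase → still no organism matches.
Reversing growth at 42°C → still no organism matches.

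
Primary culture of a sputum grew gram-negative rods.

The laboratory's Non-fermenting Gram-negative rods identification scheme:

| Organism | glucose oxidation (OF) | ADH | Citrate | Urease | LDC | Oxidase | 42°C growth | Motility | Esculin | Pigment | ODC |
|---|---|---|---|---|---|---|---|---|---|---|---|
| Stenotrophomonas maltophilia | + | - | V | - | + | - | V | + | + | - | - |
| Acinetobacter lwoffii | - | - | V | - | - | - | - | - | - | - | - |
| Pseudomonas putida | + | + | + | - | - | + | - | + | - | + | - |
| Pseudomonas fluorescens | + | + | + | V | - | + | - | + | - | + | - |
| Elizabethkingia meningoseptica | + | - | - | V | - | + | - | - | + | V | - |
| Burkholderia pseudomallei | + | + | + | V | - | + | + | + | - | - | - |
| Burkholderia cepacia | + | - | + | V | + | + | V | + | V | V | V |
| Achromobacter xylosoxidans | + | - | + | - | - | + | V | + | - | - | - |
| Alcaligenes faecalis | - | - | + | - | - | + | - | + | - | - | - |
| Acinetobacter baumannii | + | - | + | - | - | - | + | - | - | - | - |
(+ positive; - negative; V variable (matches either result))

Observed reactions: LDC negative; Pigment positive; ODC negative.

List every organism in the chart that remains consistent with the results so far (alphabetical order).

LDC -: excludes Stenotrophomonas maltophilia, Burkholderia cepacia — 8 left.
Pigment +: excludes 5 organisms — 3 left.
ODC -: all 3 remaining candidates are consistent.

Elizabethkingia meningoseptica, Pseudomonas fluorescens, Pseudomonas putida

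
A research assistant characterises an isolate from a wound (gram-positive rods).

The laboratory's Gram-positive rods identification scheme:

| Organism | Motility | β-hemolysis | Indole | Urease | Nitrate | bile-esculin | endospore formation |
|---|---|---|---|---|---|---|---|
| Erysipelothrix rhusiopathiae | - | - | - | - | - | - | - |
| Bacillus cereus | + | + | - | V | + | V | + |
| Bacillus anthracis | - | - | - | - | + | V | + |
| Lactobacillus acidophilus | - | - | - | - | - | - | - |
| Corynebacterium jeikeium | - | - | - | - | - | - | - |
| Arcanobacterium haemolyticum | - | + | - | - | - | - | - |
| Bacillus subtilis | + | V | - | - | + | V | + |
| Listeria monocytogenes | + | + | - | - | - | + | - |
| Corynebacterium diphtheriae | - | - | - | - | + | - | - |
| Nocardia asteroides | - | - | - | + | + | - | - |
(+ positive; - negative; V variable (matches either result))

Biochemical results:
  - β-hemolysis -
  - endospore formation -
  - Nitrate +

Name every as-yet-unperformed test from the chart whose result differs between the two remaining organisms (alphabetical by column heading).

Urease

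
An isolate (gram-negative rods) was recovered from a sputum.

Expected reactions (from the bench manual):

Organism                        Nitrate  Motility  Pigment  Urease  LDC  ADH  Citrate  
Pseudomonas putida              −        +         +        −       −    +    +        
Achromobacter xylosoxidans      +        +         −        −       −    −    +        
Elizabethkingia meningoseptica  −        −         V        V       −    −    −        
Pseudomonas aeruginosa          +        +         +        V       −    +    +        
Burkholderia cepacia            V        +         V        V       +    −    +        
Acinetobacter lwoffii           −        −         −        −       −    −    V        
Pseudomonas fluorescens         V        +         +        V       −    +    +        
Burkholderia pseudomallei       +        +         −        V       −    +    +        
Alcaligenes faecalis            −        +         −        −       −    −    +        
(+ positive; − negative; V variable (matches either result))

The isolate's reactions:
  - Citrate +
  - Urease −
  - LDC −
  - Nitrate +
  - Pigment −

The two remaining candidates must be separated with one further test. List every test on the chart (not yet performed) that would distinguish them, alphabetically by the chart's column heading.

Pigment −: excludes Pseudomonas putida, Pseudomonas aeruginosa, Pseudomonas fluorescens — 6 left.
LDC −: excludes Burkholderia cepacia — 5 left.
Urease −: all 5 remaining candidates are consistent.
Citrate +: excludes Elizabethkingia meningoseptica — 4 left.
Nitrate +: excludes Acinetobacter lwoffii, Alcaligenes faecalis — 2 left.
Two candidates remain: Achromobacter xylosoxidans and Burkholderia pseudomallei.
  Motility: + vs + — same for both, does not separate.
  ADH: Achromobacter xylosoxidans −, Burkholderia pseudomallei + — discriminates.

ADH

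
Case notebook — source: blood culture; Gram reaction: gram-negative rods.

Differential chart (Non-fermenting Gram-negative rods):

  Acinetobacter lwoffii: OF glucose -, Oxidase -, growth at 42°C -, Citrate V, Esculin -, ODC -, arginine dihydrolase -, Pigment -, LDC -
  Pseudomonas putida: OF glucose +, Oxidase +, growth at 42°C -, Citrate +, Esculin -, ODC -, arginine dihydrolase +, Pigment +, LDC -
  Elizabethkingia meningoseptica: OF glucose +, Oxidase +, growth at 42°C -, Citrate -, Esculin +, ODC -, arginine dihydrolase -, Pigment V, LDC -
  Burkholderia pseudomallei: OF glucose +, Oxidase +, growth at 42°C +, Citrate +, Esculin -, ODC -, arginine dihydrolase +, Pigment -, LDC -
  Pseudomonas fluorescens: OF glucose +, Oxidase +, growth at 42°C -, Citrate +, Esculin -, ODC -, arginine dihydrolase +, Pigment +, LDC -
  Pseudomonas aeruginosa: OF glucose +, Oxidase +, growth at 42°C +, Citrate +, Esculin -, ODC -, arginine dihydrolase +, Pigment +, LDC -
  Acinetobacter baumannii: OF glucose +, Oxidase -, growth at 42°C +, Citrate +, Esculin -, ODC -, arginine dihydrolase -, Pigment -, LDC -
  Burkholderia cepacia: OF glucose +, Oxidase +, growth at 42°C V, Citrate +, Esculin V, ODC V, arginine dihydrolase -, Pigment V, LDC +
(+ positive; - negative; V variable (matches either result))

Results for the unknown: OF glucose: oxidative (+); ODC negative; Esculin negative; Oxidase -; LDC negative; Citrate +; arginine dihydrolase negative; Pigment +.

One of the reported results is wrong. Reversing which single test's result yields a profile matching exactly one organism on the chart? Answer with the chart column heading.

Pigment

As reported, no row in the chart matches all 8 reactions.
Reversing OF glucose → still no organism matches.
Reversing Pigment (to -) → unique match: Acinetobacter baumannii.
Reversing ODC → still no organism matches.
Reversing Citrate → still no organism matches.
Reversing Esculin → still no organism matches.
Reversing arginine dihydrolase → still no organism matches.
Reversing Oxidase → still no organism matches.
Reversing LDC → still no organism matches.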